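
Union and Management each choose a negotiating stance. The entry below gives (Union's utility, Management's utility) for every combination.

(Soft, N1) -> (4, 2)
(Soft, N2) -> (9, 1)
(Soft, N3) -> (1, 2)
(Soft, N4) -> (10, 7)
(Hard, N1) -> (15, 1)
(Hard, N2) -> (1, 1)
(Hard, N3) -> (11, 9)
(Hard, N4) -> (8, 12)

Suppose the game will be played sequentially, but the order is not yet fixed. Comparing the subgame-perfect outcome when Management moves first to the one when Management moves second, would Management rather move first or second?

first

If Union leads: Management's best replies are Soft→N4, Hard→N4; Union's induced payoffs 10, 8; outcome (Soft, N4), payoffs (10, 7).
If Management leads: Union's best replies are N1→Hard, N2→Soft, N3→Hard, N4→Soft; Management's induced payoffs 1, 1, 9, 7; outcome (Hard, N3), payoffs (11, 9).
Management gets 9 moving first and 7 moving second, so Management prefers to move first.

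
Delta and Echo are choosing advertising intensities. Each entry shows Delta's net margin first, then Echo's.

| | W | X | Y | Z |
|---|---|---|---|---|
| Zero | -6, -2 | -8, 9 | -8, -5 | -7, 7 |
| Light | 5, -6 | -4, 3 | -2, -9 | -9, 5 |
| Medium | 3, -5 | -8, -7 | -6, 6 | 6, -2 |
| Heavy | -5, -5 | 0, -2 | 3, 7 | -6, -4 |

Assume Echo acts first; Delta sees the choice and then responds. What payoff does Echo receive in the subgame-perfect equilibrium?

7

Backward induction with Echo moving first.
- W: Delta compares -6, 5, 3, -5 and picks Light; Echo would get -6.
- X: Delta compares -8, -4, -8, 0 and picks Heavy; Echo would get -2.
- Y: Delta compares -8, -2, -6, 3 and picks Heavy; Echo would get 7.
- Z: Delta compares -7, -9, 6, -6 and picks Medium; Echo would get -2.
Among -6, -2, 7, -2, the best is 7 at Y. Subgame-perfect outcome: (Heavy, Y) with payoffs (3, 7).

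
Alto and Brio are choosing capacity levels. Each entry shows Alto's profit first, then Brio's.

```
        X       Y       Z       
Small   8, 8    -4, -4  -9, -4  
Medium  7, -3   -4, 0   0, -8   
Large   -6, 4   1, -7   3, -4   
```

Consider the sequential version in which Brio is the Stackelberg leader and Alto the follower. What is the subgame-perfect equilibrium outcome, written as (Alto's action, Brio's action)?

(Small, X)

Work backward from Alto's decision.
- X: BR = Small, leader payoff 8.
- Y: BR = Large, leader payoff -7.
- Z: BR = Large, leader payoff -4.
Among 8, -7, -4, the best is 8 at X. Subgame-perfect outcome: (Small, X) with payoffs (8, 8).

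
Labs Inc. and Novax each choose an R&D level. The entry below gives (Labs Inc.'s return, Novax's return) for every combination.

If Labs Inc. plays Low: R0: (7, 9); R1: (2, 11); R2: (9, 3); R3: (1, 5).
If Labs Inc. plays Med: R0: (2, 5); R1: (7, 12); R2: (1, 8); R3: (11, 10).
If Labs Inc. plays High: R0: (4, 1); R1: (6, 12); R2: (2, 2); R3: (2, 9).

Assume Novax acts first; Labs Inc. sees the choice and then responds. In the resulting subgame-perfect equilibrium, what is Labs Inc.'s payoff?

Labs Inc. best-responds to each possible Novax move:
- R0: BR = Low, leader payoff 9.
- R1: BR = Med, leader payoff 12.
- R2: BR = Low, leader payoff 3.
- R3: BR = Med, leader payoff 10.
Novax's induced payoffs are 9, 12, 3, 10, so Novax commits to R1. Subgame-perfect outcome: (Med, R1) with payoffs (7, 12).

7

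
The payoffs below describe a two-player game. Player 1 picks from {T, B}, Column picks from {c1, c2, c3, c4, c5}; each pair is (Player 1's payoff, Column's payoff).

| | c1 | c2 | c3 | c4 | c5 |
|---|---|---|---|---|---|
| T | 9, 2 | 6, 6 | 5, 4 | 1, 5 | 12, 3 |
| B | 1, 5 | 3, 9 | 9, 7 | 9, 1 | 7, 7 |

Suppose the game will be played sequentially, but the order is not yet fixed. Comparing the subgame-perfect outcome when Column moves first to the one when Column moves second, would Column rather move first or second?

first

If Player 1 leads: Column's best replies are T→c2, B→c2; Player 1's induced payoffs 6, 3; outcome (T, c2), payoffs (6, 6).
If Column leads: Player 1's best replies are c1→T, c2→T, c3→B, c4→B, c5→T; Column's induced payoffs 2, 6, 7, 1, 3; outcome (B, c3), payoffs (9, 7).
Column gets 7 moving first and 6 moving second, so Column prefers to move first.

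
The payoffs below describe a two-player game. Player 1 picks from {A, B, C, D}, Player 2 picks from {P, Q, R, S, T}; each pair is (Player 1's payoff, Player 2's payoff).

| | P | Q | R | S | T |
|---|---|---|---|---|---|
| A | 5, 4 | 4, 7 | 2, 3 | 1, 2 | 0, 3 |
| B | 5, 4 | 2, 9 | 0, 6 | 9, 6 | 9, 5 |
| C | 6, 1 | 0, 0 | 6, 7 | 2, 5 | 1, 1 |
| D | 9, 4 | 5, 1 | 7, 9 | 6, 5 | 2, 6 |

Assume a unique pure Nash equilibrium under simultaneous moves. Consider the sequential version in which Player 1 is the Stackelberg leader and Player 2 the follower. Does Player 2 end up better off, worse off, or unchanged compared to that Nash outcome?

unchanged

Player 2 best-responds to each possible Player 1 move:
- A: Player 2 compares 4, 7, 3, 2, 3 and picks Q; Player 1 would get 4.
- B: Player 2 compares 4, 9, 6, 6, 5 and picks Q; Player 1 would get 2.
- C: Player 2 compares 1, 0, 7, 5, 1 and picks R; Player 1 would get 6.
- D: Player 2 compares 4, 1, 9, 5, 6 and picks R; Player 1 would get 7.
Among 4, 2, 6, 7, the best is 7 at D. Subgame-perfect outcome: (D, R) with payoffs (7, 9).
For the simultaneous game, intersect best replies.
Player 1's best replies: P→D; Q→D; R→D; S→B; T→B.
Player 2's best replies: A→Q; B→Q; C→R; D→R.
The unique mutual best reply is (D, R), giving (7, 9).
Player 2 earns 9 sequentially versus 9 at the Nash outcome: unchanged.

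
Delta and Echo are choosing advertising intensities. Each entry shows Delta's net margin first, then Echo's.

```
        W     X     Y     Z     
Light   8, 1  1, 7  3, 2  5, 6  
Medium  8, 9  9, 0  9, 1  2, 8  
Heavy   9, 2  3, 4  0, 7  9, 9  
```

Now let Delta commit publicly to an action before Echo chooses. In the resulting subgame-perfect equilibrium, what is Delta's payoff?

Work backward from Echo's decision.
- Light: Echo compares 1, 7, 2, 6 and picks X; Delta would get 1.
- Medium: Echo compares 9, 0, 1, 8 and picks W; Delta would get 8.
- Heavy: Echo compares 2, 4, 7, 9 and picks Z; Delta would get 9.
Maximizing over 1, 8, 9, Delta chooses Heavy. Subgame-perfect outcome: (Heavy, Z) with payoffs (9, 9).

9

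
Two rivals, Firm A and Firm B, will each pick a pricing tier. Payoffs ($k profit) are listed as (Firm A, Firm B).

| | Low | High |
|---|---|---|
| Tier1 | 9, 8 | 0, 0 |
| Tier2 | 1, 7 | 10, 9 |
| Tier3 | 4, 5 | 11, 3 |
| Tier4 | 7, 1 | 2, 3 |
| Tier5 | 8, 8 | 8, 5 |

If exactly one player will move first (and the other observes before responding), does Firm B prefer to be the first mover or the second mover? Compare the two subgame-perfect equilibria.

second

If Firm A leads: Firm B's best replies are Tier1→Low, Tier2→High, Tier3→Low, Tier4→High, Tier5→Low; Firm A's induced payoffs 9, 10, 4, 2, 8; outcome (Tier2, High), payoffs (10, 9).
If Firm B leads: Firm A's best replies are Low→Tier1, High→Tier3; Firm B's induced payoffs 8, 3; outcome (Tier1, Low), payoffs (9, 8).
Firm B gets 8 moving first and 9 moving second, so Firm B prefers to move second.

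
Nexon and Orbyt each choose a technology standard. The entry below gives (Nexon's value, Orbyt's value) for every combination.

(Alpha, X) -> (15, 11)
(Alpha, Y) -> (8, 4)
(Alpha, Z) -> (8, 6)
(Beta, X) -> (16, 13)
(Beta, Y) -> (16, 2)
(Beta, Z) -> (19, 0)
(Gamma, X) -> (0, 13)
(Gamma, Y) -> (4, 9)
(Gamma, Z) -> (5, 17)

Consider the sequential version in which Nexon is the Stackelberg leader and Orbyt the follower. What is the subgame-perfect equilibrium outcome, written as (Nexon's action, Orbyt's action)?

(Beta, X)

Work backward from Orbyt's decision.
- Alpha → Orbyt plays X (best of 11, 4, 6); Nexon gets 15.
- Beta → Orbyt plays X (best of 13, 2, 0); Nexon gets 16.
- Gamma → Orbyt plays Z (best of 13, 9, 17); Nexon gets 5.
Nexon's induced payoffs are 15, 16, 5, so Nexon commits to Beta. Subgame-perfect outcome: (Beta, X) with payoffs (16, 13).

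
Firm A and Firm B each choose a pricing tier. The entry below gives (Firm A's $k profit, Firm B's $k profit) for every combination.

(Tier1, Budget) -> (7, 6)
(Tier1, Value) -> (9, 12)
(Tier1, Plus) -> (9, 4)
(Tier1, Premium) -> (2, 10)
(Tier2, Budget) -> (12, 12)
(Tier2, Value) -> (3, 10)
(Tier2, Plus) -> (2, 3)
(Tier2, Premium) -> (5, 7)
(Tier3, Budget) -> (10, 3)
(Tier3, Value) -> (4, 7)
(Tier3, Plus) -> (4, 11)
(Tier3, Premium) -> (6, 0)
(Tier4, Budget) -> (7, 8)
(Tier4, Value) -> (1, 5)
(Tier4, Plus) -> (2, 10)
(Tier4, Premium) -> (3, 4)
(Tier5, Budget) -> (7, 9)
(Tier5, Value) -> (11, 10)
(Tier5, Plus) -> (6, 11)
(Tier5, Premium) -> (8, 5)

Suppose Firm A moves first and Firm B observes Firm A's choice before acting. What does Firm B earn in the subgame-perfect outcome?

Work backward from Firm B's decision.
- Tier1: Firm B compares 6, 12, 4, 10 and picks Value; Firm A would get 9.
- Tier2: Firm B compares 12, 10, 3, 7 and picks Budget; Firm A would get 12.
- Tier3: Firm B compares 3, 7, 11, 0 and picks Plus; Firm A would get 4.
- Tier4: Firm B compares 8, 5, 10, 4 and picks Plus; Firm A would get 2.
- Tier5: Firm B compares 9, 10, 11, 5 and picks Plus; Firm A would get 6.
Among 9, 12, 4, 2, 6, the best is 12 at Tier2. Subgame-perfect outcome: (Tier2, Budget) with payoffs (12, 12).

12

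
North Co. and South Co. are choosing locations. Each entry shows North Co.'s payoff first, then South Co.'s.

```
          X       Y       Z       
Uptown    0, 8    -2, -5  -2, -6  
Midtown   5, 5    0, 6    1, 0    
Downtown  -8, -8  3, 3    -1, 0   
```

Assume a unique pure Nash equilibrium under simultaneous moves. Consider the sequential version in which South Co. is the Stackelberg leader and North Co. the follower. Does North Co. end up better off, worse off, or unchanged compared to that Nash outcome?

Backward induction with South Co. moving first.
- X: North Co. compares 0, 5, -8 and picks Midtown; South Co. would get 5.
- Y: North Co. compares -2, 0, 3 and picks Downtown; South Co. would get 3.
- Z: North Co. compares -2, 1, -1 and picks Midtown; South Co. would get 0.
Maximizing over 5, 3, 0, South Co. chooses X. Subgame-perfect outcome: (Midtown, X) with payoffs (5, 5).
Under simultaneous play:
North Co.'s best replies: X→Midtown; Y→Downtown; Z→Midtown.
South Co.'s best replies: Uptown→X; Midtown→Y; Downtown→Y.
The unique mutual best reply is (Downtown, Y), giving (3, 3).
North Co. earns 5 sequentially versus 3 at the Nash outcome: better off.

better off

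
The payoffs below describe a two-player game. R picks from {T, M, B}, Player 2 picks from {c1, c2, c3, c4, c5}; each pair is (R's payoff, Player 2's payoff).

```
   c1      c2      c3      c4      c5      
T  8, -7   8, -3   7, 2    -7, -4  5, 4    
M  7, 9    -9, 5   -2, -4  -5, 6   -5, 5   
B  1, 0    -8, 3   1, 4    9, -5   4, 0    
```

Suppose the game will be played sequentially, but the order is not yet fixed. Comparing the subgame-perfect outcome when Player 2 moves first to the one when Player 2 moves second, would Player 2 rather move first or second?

second

If R leads: Player 2's best replies are T→c5, M→c1, B→c3; R's induced payoffs 5, 7, 1; outcome (M, c1), payoffs (7, 9).
If Player 2 leads: R's best replies are c1→T, c2→T, c3→T, c4→B, c5→T; Player 2's induced payoffs -7, -3, 2, -5, 4; outcome (T, c5), payoffs (5, 4).
Player 2 gets 4 moving first and 9 moving second, so Player 2 prefers to move second.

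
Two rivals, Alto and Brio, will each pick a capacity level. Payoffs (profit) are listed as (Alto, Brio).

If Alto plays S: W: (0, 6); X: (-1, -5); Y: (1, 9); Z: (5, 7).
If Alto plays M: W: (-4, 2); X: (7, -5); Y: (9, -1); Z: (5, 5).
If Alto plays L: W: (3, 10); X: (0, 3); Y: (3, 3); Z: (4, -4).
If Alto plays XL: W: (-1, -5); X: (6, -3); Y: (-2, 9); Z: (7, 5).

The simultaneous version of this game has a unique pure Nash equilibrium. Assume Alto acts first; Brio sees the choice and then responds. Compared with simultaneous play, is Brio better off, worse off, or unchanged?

worse off

Brio best-responds to each possible Alto move:
- S: Brio compares 6, -5, 9, 7 and picks Y; Alto would get 1.
- M: Brio compares 2, -5, -1, 5 and picks Z; Alto would get 5.
- L: Brio compares 10, 3, 3, -4 and picks W; Alto would get 3.
- XL: Brio compares -5, -3, 9, 5 and picks Y; Alto would get -2.
Maximizing over 1, 5, 3, -2, Alto chooses M. Subgame-perfect outcome: (M, Z) with payoffs (5, 5).
Under simultaneous play:
Alto's best replies: W→L; X→M; Y→M; Z→XL.
Brio's best replies: S→Y; M→Z; L→W; XL→Y.
The unique mutual best reply is (L, W), giving (3, 10).
Brio earns 5 sequentially versus 10 at the Nash outcome: worse off.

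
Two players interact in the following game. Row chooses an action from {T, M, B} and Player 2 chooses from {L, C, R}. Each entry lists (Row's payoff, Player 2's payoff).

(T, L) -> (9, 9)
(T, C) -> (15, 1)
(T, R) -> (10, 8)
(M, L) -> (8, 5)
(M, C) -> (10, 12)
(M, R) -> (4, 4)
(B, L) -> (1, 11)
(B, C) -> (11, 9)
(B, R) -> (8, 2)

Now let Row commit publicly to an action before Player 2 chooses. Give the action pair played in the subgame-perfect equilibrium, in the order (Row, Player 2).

(M, C)

Player 2 best-responds to each possible Row move:
- T: Player 2 compares 9, 1, 8 and picks L; Row would get 9.
- M: Player 2 compares 5, 12, 4 and picks C; Row would get 10.
- B: Player 2 compares 11, 9, 2 and picks L; Row would get 1.
Among 9, 10, 1, the best is 10 at M. Subgame-perfect outcome: (M, C) with payoffs (10, 12).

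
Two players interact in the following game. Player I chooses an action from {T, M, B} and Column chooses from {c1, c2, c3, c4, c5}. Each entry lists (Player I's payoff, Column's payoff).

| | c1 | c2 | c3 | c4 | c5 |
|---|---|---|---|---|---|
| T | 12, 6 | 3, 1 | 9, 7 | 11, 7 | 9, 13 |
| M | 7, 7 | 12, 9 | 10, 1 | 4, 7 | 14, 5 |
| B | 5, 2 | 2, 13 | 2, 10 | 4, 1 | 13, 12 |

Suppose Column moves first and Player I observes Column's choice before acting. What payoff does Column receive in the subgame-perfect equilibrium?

9

Player I best-responds to each possible Column move:
- c1: BR = T, leader payoff 6.
- c2: BR = M, leader payoff 9.
- c3: BR = M, leader payoff 1.
- c4: BR = T, leader payoff 7.
- c5: BR = M, leader payoff 5.
Maximizing over 6, 9, 1, 7, 5, Column chooses c2. Subgame-perfect outcome: (M, c2) with payoffs (12, 9).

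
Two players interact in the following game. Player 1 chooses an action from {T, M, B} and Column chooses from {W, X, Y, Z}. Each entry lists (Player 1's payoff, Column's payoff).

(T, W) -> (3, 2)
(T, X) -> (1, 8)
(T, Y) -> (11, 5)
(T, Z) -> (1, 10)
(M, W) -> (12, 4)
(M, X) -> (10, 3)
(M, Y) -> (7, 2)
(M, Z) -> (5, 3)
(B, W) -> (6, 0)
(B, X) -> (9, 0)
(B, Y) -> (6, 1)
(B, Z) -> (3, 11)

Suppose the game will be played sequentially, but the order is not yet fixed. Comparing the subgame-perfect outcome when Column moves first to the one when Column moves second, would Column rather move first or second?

If Player 1 leads: Column's best replies are T→Z, M→W, B→Z; Player 1's induced payoffs 1, 12, 3; outcome (M, W), payoffs (12, 4).
If Column leads: Player 1's best replies are W→M, X→M, Y→T, Z→M; Column's induced payoffs 4, 3, 5, 3; outcome (T, Y), payoffs (11, 5).
Column gets 5 moving first and 4 moving second, so Column prefers to move first.

first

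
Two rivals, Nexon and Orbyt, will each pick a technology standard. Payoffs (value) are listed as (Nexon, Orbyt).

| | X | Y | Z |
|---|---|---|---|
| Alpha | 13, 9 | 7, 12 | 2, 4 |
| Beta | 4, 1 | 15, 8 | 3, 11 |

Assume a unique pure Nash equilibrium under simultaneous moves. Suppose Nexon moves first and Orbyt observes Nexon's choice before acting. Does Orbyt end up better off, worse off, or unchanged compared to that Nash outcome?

Work backward from Orbyt's decision.
- Alpha: Orbyt compares 9, 12, 4 and picks Y; Nexon would get 7.
- Beta: Orbyt compares 1, 8, 11 and picks Z; Nexon would get 3.
Among 7, 3, the best is 7 at Alpha. Subgame-perfect outcome: (Alpha, Y) with payoffs (7, 12).
Under simultaneous play:
Nexon's best replies: X→Alpha; Y→Beta; Z→Beta.
Orbyt's best replies: Alpha→Y; Beta→Z.
The unique mutual best reply is (Beta, Z), giving (3, 11).
Orbyt earns 12 sequentially versus 11 at the Nash outcome: better off.

better off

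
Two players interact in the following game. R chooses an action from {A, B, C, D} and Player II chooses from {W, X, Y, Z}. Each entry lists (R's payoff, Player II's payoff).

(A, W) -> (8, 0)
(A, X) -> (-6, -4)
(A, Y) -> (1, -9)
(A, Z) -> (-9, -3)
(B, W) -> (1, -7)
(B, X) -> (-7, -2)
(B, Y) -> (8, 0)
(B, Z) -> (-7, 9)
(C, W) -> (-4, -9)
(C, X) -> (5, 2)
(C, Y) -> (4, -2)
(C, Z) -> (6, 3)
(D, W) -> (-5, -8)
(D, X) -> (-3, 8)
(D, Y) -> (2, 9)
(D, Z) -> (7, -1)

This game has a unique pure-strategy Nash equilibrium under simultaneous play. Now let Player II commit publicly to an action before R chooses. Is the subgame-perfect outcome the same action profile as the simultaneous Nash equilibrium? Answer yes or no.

Work backward from R's decision.
- W: BR = A, leader payoff 0.
- X: BR = C, leader payoff 2.
- Y: BR = B, leader payoff 0.
- Z: BR = D, leader payoff -1.
Among 0, 2, 0, -1, the best is 2 at X. Subgame-perfect outcome: (C, X) with payoffs (5, 2).
Now find the simultaneous Nash equilibrium.
R's best replies: W→A; X→C; Y→B; Z→D.
Player II's best replies: A→W; B→Z; C→Z; D→Y.
The unique mutual best reply is (A, W), giving (8, 0).
Sequential outcome (C, X) differs from the Nash profile (A, W).

no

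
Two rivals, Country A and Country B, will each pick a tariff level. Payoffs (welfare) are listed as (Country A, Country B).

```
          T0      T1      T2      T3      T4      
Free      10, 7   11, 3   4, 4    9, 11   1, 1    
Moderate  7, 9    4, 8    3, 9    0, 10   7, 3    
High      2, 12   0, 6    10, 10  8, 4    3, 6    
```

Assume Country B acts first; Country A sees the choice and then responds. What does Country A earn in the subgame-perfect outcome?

Work backward from Country A's decision.
- T0: Country A compares 10, 7, 2 and picks Free; Country B would get 7.
- T1: Country A compares 11, 4, 0 and picks Free; Country B would get 3.
- T2: Country A compares 4, 3, 10 and picks High; Country B would get 10.
- T3: Country A compares 9, 0, 8 and picks Free; Country B would get 11.
- T4: Country A compares 1, 7, 3 and picks Moderate; Country B would get 3.
Among 7, 3, 10, 11, 3, the best is 11 at T3. Subgame-perfect outcome: (Free, T3) with payoffs (9, 11).

9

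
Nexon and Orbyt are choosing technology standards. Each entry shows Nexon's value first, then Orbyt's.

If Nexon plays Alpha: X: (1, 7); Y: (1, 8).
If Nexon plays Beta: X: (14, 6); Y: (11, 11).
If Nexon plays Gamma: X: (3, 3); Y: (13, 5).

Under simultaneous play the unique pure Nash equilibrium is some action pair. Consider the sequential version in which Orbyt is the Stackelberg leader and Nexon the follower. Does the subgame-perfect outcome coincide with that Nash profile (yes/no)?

Nexon best-responds to each possible Orbyt move:
- X: Nexon compares 1, 14, 3 and picks Beta; Orbyt would get 6.
- Y: Nexon compares 1, 11, 13 and picks Gamma; Orbyt would get 5.
Maximizing over 6, 5, Orbyt chooses X. Subgame-perfect outcome: (Beta, X) with payoffs (14, 6).
Under simultaneous play:
Nexon's best replies: X→Beta; Y→Gamma.
Orbyt's best replies: Alpha→Y; Beta→Y; Gamma→Y.
Only (Gamma, Y) has each player best-responding; Nash payoffs (13, 5).
Sequential outcome (Beta, X) differs from the Nash profile (Gamma, Y).

no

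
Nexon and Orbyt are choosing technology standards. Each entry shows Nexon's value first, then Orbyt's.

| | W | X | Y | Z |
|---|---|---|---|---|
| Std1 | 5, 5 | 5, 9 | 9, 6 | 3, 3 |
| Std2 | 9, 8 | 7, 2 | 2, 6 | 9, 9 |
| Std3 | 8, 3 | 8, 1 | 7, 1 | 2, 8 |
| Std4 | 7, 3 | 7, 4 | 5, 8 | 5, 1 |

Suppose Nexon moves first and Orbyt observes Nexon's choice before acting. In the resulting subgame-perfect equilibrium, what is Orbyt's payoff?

9

Orbyt best-responds to each possible Nexon move:
- Std1 → Orbyt plays X (best of 5, 9, 6, 3); Nexon gets 5.
- Std2 → Orbyt plays Z (best of 8, 2, 6, 9); Nexon gets 9.
- Std3 → Orbyt plays Z (best of 3, 1, 1, 8); Nexon gets 2.
- Std4 → Orbyt plays Y (best of 3, 4, 8, 1); Nexon gets 5.
Nexon's induced payoffs are 5, 9, 2, 5, so Nexon commits to Std2. Subgame-perfect outcome: (Std2, Z) with payoffs (9, 9).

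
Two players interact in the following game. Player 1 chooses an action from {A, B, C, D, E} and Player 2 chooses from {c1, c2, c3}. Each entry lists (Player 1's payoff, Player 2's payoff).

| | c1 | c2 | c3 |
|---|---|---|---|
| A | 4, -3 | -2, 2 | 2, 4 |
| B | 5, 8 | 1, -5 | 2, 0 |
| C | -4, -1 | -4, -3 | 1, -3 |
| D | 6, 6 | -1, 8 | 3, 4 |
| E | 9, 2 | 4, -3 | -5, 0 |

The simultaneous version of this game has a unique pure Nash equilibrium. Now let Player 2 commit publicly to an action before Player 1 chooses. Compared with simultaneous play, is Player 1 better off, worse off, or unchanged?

worse off

Backward induction with Player 2 moving first.
- c1: Player 1 compares 4, 5, -4, 6, 9 and picks E; Player 2 would get 2.
- c2: Player 1 compares -2, 1, -4, -1, 4 and picks E; Player 2 would get -3.
- c3: Player 1 compares 2, 2, 1, 3, -5 and picks D; Player 2 would get 4.
Among 2, -3, 4, the best is 4 at c3. Subgame-perfect outcome: (D, c3) with payoffs (3, 4).
Under simultaneous play:
Player 1's best replies: c1→E; c2→E; c3→D.
Player 2's best replies: A→c3; B→c1; C→c1; D→c2; E→c1.
Only (E, c1) has each player best-responding; Nash payoffs (9, 2).
Player 1 earns 3 sequentially versus 9 at the Nash outcome: worse off.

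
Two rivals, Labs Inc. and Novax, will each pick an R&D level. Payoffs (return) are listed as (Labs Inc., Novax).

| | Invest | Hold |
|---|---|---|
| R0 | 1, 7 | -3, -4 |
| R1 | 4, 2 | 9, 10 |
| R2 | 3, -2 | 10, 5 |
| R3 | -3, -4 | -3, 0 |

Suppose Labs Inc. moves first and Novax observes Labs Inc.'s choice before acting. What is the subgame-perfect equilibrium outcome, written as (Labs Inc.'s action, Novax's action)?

(R2, Hold)

Work backward from Novax's decision.
- R0 → Novax plays Invest (best of 7, -4); Labs Inc. gets 1.
- R1 → Novax plays Hold (best of 2, 10); Labs Inc. gets 9.
- R2 → Novax plays Hold (best of -2, 5); Labs Inc. gets 10.
- R3 → Novax plays Hold (best of -4, 0); Labs Inc. gets -3.
Labs Inc.'s induced payoffs are 1, 9, 10, -3, so Labs Inc. commits to R2. Subgame-perfect outcome: (R2, Hold) with payoffs (10, 5).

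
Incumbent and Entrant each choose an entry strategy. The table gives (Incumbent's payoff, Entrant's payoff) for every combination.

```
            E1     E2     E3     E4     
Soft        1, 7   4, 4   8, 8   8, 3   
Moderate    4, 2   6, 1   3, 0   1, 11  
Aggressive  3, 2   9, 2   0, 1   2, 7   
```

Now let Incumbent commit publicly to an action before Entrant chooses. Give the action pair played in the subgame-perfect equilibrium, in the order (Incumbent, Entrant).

(Soft, E3)

Backward induction with Incumbent moving first.
- Soft → Entrant plays E3 (best of 7, 4, 8, 3); Incumbent gets 8.
- Moderate → Entrant plays E4 (best of 2, 1, 0, 11); Incumbent gets 1.
- Aggressive → Entrant plays E4 (best of 2, 2, 1, 7); Incumbent gets 2.
Incumbent's induced payoffs are 8, 1, 2, so Incumbent commits to Soft. Subgame-perfect outcome: (Soft, E3) with payoffs (8, 8).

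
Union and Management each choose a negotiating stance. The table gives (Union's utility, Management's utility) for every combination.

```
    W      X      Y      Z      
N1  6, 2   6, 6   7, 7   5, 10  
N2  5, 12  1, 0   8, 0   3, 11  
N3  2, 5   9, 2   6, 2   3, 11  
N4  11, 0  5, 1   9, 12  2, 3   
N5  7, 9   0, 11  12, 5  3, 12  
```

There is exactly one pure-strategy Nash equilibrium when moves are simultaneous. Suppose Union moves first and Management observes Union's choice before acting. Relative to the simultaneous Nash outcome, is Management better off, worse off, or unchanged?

Management best-responds to each possible Union move:
- N1: Management compares 2, 6, 7, 10 and picks Z; Union would get 5.
- N2: Management compares 12, 0, 0, 11 and picks W; Union would get 5.
- N3: Management compares 5, 2, 2, 11 and picks Z; Union would get 3.
- N4: Management compares 0, 1, 12, 3 and picks Y; Union would get 9.
- N5: Management compares 9, 11, 5, 12 and picks Z; Union would get 3.
Union's induced payoffs are 5, 5, 3, 9, 3, so Union commits to N4. Subgame-perfect outcome: (N4, Y) with payoffs (9, 12).
For the simultaneous game, intersect best replies.
Union's best replies: W→N4; X→N3; Y→N5; Z→N1.
Management's best replies: N1→Z; N2→W; N3→Z; N4→Y; N5→Z.
The unique mutual best reply is (N1, Z), giving (5, 10).
Management earns 12 sequentially versus 10 at the Nash outcome: better off.

better off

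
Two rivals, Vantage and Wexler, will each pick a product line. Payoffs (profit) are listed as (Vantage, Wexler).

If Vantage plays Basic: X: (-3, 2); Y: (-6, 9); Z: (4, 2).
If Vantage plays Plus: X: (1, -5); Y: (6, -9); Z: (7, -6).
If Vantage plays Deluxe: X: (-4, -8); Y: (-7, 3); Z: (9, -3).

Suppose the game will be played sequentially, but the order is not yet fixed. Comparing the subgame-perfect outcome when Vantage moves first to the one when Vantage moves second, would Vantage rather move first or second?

second

If Vantage leads: Wexler's best replies are Basic→Y, Plus→X, Deluxe→Y; Vantage's induced payoffs -6, 1, -7; outcome (Plus, X), payoffs (1, -5).
If Wexler leads: Vantage's best replies are X→Plus, Y→Plus, Z→Deluxe; Wexler's induced payoffs -5, -9, -3; outcome (Deluxe, Z), payoffs (9, -3).
Vantage gets 1 moving first and 9 moving second, so Vantage prefers to move second.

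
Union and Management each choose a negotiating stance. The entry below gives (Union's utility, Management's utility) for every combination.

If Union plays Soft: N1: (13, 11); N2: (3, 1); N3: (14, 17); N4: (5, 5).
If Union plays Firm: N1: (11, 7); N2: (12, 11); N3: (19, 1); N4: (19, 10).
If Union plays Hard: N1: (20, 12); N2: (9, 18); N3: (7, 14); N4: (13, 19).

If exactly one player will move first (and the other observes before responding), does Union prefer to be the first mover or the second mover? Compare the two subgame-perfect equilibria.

second

If Union leads: Management's best replies are Soft→N3, Firm→N2, Hard→N4; Union's induced payoffs 14, 12, 13; outcome (Soft, N3), payoffs (14, 17).
If Management leads: Union's best replies are N1→Hard, N2→Firm, N3→Firm, N4→Firm; Management's induced payoffs 12, 11, 1, 10; outcome (Hard, N1), payoffs (20, 12).
Union gets 14 moving first and 20 moving second, so Union prefers to move second.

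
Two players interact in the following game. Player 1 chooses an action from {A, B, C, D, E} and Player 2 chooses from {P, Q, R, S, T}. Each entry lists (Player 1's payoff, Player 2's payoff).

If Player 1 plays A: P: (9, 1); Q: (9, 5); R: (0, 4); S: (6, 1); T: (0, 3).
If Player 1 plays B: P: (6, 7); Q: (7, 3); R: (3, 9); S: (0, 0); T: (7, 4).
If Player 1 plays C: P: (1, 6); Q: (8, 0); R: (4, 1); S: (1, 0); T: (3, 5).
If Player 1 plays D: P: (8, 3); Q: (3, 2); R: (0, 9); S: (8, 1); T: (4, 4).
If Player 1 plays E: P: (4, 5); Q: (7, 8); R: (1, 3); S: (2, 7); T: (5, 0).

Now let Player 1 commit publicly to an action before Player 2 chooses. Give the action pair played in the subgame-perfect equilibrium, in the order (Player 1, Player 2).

Solve by backward induction (Player 1 leads).
- A → Player 2 plays Q (best of 1, 5, 4, 1, 3); Player 1 gets 9.
- B → Player 2 plays R (best of 7, 3, 9, 0, 4); Player 1 gets 3.
- C → Player 2 plays P (best of 6, 0, 1, 0, 5); Player 1 gets 1.
- D → Player 2 plays R (best of 3, 2, 9, 1, 4); Player 1 gets 0.
- E → Player 2 plays Q (best of 5, 8, 3, 7, 0); Player 1 gets 7.
Player 1's induced payoffs are 9, 3, 1, 0, 7, so Player 1 commits to A. Subgame-perfect outcome: (A, Q) with payoffs (9, 5).

(A, Q)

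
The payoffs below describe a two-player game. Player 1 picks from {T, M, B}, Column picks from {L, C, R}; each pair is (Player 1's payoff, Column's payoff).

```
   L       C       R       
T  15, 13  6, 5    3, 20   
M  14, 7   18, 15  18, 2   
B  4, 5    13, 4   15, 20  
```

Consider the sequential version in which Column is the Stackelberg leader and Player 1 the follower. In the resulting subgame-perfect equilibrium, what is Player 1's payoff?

18

Backward induction with Column moving first.
- L → Player 1 plays T (best of 15, 14, 4); Column gets 13.
- C → Player 1 plays M (best of 6, 18, 13); Column gets 15.
- R → Player 1 plays M (best of 3, 18, 15); Column gets 2.
Column's induced payoffs are 13, 15, 2, so Column commits to C. Subgame-perfect outcome: (M, C) with payoffs (18, 15).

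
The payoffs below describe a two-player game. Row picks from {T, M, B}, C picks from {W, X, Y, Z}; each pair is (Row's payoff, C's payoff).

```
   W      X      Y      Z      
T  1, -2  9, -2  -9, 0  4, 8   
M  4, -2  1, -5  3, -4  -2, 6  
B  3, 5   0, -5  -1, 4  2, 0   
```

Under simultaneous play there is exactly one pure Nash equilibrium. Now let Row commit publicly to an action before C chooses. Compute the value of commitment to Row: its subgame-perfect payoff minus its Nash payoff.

Work backward from C's decision.
- T: C compares -2, -2, 0, 8 and picks Z; Row would get 4.
- M: C compares -2, -5, -4, 6 and picks Z; Row would get -2.
- B: C compares 5, -5, 4, 0 and picks W; Row would get 3.
Row's induced payoffs are 4, -2, 3, so Row commits to T. Subgame-perfect outcome: (T, Z) with payoffs (4, 8).
For the simultaneous game, intersect best replies.
Row's best replies: W→M; X→T; Y→M; Z→T.
C's best replies: T→Z; M→Z; B→W.
The unique mutual best reply is (T, Z), giving (4, 8).
Row's commitment gain: 4 − 4 = 0.

0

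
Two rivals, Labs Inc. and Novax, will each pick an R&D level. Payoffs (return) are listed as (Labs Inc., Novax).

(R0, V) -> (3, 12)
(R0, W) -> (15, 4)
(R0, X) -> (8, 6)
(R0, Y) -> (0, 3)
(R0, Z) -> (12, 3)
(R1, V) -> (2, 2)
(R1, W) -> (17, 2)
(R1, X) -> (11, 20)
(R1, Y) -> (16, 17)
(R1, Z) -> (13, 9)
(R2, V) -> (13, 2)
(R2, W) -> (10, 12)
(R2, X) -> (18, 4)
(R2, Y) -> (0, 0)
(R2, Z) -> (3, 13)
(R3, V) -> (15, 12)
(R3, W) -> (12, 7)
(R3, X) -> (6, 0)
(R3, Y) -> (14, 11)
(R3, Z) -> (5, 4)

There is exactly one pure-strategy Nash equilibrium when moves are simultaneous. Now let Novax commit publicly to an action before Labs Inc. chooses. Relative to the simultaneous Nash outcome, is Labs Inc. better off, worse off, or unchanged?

better off

Work backward from Labs Inc.'s decision.
- V: Labs Inc. compares 3, 2, 13, 15 and picks R3; Novax would get 12.
- W: Labs Inc. compares 15, 17, 10, 12 and picks R1; Novax would get 2.
- X: Labs Inc. compares 8, 11, 18, 6 and picks R2; Novax would get 4.
- Y: Labs Inc. compares 0, 16, 0, 14 and picks R1; Novax would get 17.
- Z: Labs Inc. compares 12, 13, 3, 5 and picks R1; Novax would get 9.
Maximizing over 12, 2, 4, 17, 9, Novax chooses Y. Subgame-perfect outcome: (R1, Y) with payoffs (16, 17).
Under simultaneous play:
Labs Inc.'s best replies: V→R3; W→R1; X→R2; Y→R1; Z→R1.
Novax's best replies: R0→V; R1→X; R2→Z; R3→V.
The unique mutual best reply is (R3, V), giving (15, 12).
Labs Inc. earns 16 sequentially versus 15 at the Nash outcome: better off.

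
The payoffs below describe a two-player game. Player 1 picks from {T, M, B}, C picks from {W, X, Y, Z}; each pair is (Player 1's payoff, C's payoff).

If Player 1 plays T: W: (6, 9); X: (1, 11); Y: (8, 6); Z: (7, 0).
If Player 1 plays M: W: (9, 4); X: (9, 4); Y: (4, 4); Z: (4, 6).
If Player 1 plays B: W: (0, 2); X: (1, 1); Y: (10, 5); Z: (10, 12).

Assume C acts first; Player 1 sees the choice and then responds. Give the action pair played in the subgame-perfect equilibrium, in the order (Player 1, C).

(B, Z)

Player 1 best-responds to each possible C move:
- W: Player 1 compares 6, 9, 0 and picks M; C would get 4.
- X: Player 1 compares 1, 9, 1 and picks M; C would get 4.
- Y: Player 1 compares 8, 4, 10 and picks B; C would get 5.
- Z: Player 1 compares 7, 4, 10 and picks B; C would get 12.
Among 4, 4, 5, 12, the best is 12 at Z. Subgame-perfect outcome: (B, Z) with payoffs (10, 12).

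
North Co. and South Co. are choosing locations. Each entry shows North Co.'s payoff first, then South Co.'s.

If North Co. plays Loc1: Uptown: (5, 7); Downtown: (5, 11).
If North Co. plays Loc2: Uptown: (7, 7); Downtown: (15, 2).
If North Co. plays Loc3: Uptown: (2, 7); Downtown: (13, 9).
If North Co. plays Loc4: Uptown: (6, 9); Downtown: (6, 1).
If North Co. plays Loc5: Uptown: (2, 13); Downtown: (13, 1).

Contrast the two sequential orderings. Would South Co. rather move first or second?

If North Co. leads: South Co.'s best replies are Loc1→Downtown, Loc2→Uptown, Loc3→Downtown, Loc4→Uptown, Loc5→Uptown; North Co.'s induced payoffs 5, 7, 13, 6, 2; outcome (Loc3, Downtown), payoffs (13, 9).
If South Co. leads: North Co.'s best replies are Uptown→Loc2, Downtown→Loc2; South Co.'s induced payoffs 7, 2; outcome (Loc2, Uptown), payoffs (7, 7).
South Co. gets 7 moving first and 9 moving second, so South Co. prefers to move second.

second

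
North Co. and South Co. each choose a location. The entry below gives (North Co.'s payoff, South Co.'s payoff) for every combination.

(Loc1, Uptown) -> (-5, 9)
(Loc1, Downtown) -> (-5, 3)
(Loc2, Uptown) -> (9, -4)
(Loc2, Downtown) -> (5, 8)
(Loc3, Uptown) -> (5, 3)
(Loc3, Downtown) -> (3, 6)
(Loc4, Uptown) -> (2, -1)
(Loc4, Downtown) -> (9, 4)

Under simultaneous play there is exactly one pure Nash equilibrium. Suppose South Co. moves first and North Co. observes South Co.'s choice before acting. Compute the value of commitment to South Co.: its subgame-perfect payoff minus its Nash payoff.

0

Solve by backward induction (South Co. leads).
- Uptown: BR = Loc2, leader payoff -4.
- Downtown: BR = Loc4, leader payoff 4.
Among -4, 4, the best is 4 at Downtown. Subgame-perfect outcome: (Loc4, Downtown) with payoffs (9, 4).
Now find the simultaneous Nash equilibrium.
North Co.'s best replies: Uptown→Loc2; Downtown→Loc4.
South Co.'s best replies: Loc1→Uptown; Loc2→Downtown; Loc3→Downtown; Loc4→Downtown.
The unique mutual best reply is (Loc4, Downtown), giving (9, 4).
South Co.'s commitment gain: 4 − 4 = 0.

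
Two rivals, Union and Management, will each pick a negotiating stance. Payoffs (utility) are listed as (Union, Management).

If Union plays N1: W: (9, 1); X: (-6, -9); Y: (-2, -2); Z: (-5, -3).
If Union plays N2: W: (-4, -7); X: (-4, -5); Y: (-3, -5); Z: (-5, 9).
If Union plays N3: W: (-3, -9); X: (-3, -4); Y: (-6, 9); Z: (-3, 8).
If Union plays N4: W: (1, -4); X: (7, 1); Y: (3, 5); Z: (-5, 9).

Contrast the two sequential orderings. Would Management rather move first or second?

If Union leads: Management's best replies are N1→W, N2→Z, N3→Y, N4→Z; Union's induced payoffs 9, -5, -6, -5; outcome (N1, W), payoffs (9, 1).
If Management leads: Union's best replies are W→N1, X→N4, Y→N4, Z→N3; Management's induced payoffs 1, 1, 5, 8; outcome (N3, Z), payoffs (-3, 8).
Management gets 8 moving first and 1 moving second, so Management prefers to move first.

first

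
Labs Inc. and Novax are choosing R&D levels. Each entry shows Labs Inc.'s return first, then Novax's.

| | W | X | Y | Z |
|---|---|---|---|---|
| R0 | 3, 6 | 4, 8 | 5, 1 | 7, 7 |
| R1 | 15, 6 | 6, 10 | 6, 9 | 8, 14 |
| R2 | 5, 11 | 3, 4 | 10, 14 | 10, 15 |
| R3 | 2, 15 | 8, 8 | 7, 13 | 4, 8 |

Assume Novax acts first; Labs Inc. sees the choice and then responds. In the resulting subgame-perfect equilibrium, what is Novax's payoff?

15

Work backward from Labs Inc.'s decision.
- W: Labs Inc. compares 3, 15, 5, 2 and picks R1; Novax would get 6.
- X: Labs Inc. compares 4, 6, 3, 8 and picks R3; Novax would get 8.
- Y: Labs Inc. compares 5, 6, 10, 7 and picks R2; Novax would get 14.
- Z: Labs Inc. compares 7, 8, 10, 4 and picks R2; Novax would get 15.
Novax's induced payoffs are 6, 8, 14, 15, so Novax commits to Z. Subgame-perfect outcome: (R2, Z) with payoffs (10, 15).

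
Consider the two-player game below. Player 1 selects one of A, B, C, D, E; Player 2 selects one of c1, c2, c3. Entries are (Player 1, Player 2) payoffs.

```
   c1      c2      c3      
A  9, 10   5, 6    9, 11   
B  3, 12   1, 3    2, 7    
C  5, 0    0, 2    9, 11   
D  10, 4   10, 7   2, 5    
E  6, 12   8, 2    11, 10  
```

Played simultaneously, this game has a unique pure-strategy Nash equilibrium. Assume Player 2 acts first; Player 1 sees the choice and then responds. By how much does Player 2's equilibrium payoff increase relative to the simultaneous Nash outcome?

Work backward from Player 1's decision.
- c1 → Player 1 plays D (best of 9, 3, 5, 10, 6); Player 2 gets 4.
- c2 → Player 1 plays D (best of 5, 1, 0, 10, 8); Player 2 gets 7.
- c3 → Player 1 plays E (best of 9, 2, 9, 2, 11); Player 2 gets 10.
Player 2's induced payoffs are 4, 7, 10, so Player 2 commits to c3. Subgame-perfect outcome: (E, c3) with payoffs (11, 10).
Now find the simultaneous Nash equilibrium.
Player 1's best replies: c1→D; c2→D; c3→E.
Player 2's best replies: A→c3; B→c1; C→c3; D→c2; E→c1.
The unique mutual best reply is (D, c2), giving (10, 7).
Player 2's commitment gain: 10 − 7 = 3.

3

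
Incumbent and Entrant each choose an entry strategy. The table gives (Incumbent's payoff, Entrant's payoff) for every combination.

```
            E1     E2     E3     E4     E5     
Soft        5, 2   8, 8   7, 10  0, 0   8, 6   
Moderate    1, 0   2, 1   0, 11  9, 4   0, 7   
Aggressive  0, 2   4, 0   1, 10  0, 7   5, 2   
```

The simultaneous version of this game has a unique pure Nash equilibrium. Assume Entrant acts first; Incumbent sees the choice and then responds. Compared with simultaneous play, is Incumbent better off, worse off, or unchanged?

Incumbent best-responds to each possible Entrant move:
- E1: BR = Soft, leader payoff 2.
- E2: BR = Soft, leader payoff 8.
- E3: BR = Soft, leader payoff 10.
- E4: BR = Moderate, leader payoff 4.
- E5: BR = Soft, leader payoff 6.
Among 2, 8, 10, 4, 6, the best is 10 at E3. Subgame-perfect outcome: (Soft, E3) with payoffs (7, 10).
Under simultaneous play:
Incumbent's best replies: E1→Soft; E2→Soft; E3→Soft; E4→Moderate; E5→Soft.
Entrant's best replies: Soft→E3; Moderate→E3; Aggressive→E3.
The unique mutual best reply is (Soft, E3), giving (7, 10).
Incumbent earns 7 sequentially versus 7 at the Nash outcome: unchanged.

unchanged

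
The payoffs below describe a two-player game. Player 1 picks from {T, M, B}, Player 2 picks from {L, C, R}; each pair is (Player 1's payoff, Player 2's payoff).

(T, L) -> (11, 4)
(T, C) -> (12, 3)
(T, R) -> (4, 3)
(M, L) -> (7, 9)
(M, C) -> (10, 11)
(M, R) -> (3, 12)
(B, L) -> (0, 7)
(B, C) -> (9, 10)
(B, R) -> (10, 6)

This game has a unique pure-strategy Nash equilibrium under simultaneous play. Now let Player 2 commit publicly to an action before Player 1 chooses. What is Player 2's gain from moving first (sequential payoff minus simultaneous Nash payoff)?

Work backward from Player 1's decision.
- L → Player 1 plays T (best of 11, 7, 0); Player 2 gets 4.
- C → Player 1 plays T (best of 12, 10, 9); Player 2 gets 3.
- R → Player 1 plays B (best of 4, 3, 10); Player 2 gets 6.
Player 2's induced payoffs are 4, 3, 6, so Player 2 commits to R. Subgame-perfect outcome: (B, R) with payoffs (10, 6).
For the simultaneous game, intersect best replies.
Player 1's best replies: L→T; C→T; R→B.
Player 2's best replies: T→L; M→R; B→C.
Only (T, L) has each player best-responding; Nash payoffs (11, 4).
Player 2's commitment gain: 6 − 4 = 2.

2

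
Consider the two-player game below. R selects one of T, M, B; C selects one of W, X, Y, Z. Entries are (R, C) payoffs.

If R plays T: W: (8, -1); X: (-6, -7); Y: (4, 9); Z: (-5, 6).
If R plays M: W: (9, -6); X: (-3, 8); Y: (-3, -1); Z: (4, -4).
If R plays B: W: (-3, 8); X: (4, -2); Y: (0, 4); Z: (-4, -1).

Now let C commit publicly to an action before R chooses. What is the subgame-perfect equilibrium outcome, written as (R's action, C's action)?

R best-responds to each possible C move:
- W: R compares 8, 9, -3 and picks M; C would get -6.
- X: R compares -6, -3, 4 and picks B; C would get -2.
- Y: R compares 4, -3, 0 and picks T; C would get 9.
- Z: R compares -5, 4, -4 and picks M; C would get -4.
C's induced payoffs are -6, -2, 9, -4, so C commits to Y. Subgame-perfect outcome: (T, Y) with payoffs (4, 9).

(T, Y)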